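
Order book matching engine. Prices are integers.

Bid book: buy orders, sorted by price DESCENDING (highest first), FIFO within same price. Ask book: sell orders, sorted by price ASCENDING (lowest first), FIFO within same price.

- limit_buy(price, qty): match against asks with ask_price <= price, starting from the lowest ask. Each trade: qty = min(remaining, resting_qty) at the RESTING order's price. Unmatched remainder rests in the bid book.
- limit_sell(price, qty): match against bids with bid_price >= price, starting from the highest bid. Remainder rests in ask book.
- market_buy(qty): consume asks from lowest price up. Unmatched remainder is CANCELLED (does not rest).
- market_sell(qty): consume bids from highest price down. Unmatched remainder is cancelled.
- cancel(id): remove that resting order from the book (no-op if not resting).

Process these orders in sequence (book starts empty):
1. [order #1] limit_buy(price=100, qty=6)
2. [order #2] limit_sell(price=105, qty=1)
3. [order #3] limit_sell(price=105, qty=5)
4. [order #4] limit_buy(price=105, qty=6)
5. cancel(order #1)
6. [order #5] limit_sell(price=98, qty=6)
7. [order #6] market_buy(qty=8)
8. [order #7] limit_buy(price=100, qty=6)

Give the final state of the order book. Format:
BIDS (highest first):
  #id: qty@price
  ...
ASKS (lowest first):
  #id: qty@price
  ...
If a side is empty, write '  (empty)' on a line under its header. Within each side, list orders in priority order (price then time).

Answer: BIDS (highest first):
  #7: 6@100
ASKS (lowest first):
  (empty)

Derivation:
After op 1 [order #1] limit_buy(price=100, qty=6): fills=none; bids=[#1:6@100] asks=[-]
After op 2 [order #2] limit_sell(price=105, qty=1): fills=none; bids=[#1:6@100] asks=[#2:1@105]
After op 3 [order #3] limit_sell(price=105, qty=5): fills=none; bids=[#1:6@100] asks=[#2:1@105 #3:5@105]
After op 4 [order #4] limit_buy(price=105, qty=6): fills=#4x#2:1@105 #4x#3:5@105; bids=[#1:6@100] asks=[-]
After op 5 cancel(order #1): fills=none; bids=[-] asks=[-]
After op 6 [order #5] limit_sell(price=98, qty=6): fills=none; bids=[-] asks=[#5:6@98]
After op 7 [order #6] market_buy(qty=8): fills=#6x#5:6@98; bids=[-] asks=[-]
After op 8 [order #7] limit_buy(price=100, qty=6): fills=none; bids=[#7:6@100] asks=[-]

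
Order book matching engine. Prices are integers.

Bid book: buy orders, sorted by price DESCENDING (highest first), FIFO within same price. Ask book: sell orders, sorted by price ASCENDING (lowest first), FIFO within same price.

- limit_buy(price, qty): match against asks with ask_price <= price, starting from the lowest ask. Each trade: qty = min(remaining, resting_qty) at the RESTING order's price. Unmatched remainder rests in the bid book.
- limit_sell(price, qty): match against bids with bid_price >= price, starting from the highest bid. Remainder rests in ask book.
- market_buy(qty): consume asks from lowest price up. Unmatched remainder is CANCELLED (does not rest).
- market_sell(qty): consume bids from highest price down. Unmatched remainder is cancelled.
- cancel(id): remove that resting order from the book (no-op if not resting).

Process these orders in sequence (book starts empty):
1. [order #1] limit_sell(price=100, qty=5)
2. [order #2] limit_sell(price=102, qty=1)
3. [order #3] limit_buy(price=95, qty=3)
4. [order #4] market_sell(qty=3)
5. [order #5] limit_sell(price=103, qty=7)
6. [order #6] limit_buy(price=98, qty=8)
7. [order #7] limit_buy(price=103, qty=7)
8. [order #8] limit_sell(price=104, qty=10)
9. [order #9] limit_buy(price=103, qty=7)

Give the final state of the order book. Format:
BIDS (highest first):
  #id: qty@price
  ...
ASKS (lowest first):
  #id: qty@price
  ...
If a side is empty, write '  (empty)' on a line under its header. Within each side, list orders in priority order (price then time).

Answer: BIDS (highest first):
  #9: 1@103
  #6: 8@98
ASKS (lowest first):
  #8: 10@104

Derivation:
After op 1 [order #1] limit_sell(price=100, qty=5): fills=none; bids=[-] asks=[#1:5@100]
After op 2 [order #2] limit_sell(price=102, qty=1): fills=none; bids=[-] asks=[#1:5@100 #2:1@102]
After op 3 [order #3] limit_buy(price=95, qty=3): fills=none; bids=[#3:3@95] asks=[#1:5@100 #2:1@102]
After op 4 [order #4] market_sell(qty=3): fills=#3x#4:3@95; bids=[-] asks=[#1:5@100 #2:1@102]
After op 5 [order #5] limit_sell(price=103, qty=7): fills=none; bids=[-] asks=[#1:5@100 #2:1@102 #5:7@103]
After op 6 [order #6] limit_buy(price=98, qty=8): fills=none; bids=[#6:8@98] asks=[#1:5@100 #2:1@102 #5:7@103]
After op 7 [order #7] limit_buy(price=103, qty=7): fills=#7x#1:5@100 #7x#2:1@102 #7x#5:1@103; bids=[#6:8@98] asks=[#5:6@103]
After op 8 [order #8] limit_sell(price=104, qty=10): fills=none; bids=[#6:8@98] asks=[#5:6@103 #8:10@104]
After op 9 [order #9] limit_buy(price=103, qty=7): fills=#9x#5:6@103; bids=[#9:1@103 #6:8@98] asks=[#8:10@104]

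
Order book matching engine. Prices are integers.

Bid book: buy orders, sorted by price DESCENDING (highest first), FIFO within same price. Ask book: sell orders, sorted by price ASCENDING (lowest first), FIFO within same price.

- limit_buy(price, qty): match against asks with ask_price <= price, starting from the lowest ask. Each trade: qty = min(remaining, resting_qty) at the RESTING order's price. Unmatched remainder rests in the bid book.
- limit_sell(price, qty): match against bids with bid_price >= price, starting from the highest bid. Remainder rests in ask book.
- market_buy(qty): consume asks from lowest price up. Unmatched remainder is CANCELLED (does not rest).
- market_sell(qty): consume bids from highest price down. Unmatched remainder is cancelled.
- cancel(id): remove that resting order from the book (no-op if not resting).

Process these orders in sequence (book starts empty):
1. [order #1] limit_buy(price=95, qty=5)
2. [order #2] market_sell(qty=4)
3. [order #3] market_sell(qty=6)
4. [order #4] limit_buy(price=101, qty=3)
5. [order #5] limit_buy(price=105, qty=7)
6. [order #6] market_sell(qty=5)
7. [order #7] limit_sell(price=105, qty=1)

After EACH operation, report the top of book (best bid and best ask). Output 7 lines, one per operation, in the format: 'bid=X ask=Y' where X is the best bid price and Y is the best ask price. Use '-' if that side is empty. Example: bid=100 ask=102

Answer: bid=95 ask=-
bid=95 ask=-
bid=- ask=-
bid=101 ask=-
bid=105 ask=-
bid=105 ask=-
bid=105 ask=-

Derivation:
After op 1 [order #1] limit_buy(price=95, qty=5): fills=none; bids=[#1:5@95] asks=[-]
After op 2 [order #2] market_sell(qty=4): fills=#1x#2:4@95; bids=[#1:1@95] asks=[-]
After op 3 [order #3] market_sell(qty=6): fills=#1x#3:1@95; bids=[-] asks=[-]
After op 4 [order #4] limit_buy(price=101, qty=3): fills=none; bids=[#4:3@101] asks=[-]
After op 5 [order #5] limit_buy(price=105, qty=7): fills=none; bids=[#5:7@105 #4:3@101] asks=[-]
After op 6 [order #6] market_sell(qty=5): fills=#5x#6:5@105; bids=[#5:2@105 #4:3@101] asks=[-]
After op 7 [order #7] limit_sell(price=105, qty=1): fills=#5x#7:1@105; bids=[#5:1@105 #4:3@101] asks=[-]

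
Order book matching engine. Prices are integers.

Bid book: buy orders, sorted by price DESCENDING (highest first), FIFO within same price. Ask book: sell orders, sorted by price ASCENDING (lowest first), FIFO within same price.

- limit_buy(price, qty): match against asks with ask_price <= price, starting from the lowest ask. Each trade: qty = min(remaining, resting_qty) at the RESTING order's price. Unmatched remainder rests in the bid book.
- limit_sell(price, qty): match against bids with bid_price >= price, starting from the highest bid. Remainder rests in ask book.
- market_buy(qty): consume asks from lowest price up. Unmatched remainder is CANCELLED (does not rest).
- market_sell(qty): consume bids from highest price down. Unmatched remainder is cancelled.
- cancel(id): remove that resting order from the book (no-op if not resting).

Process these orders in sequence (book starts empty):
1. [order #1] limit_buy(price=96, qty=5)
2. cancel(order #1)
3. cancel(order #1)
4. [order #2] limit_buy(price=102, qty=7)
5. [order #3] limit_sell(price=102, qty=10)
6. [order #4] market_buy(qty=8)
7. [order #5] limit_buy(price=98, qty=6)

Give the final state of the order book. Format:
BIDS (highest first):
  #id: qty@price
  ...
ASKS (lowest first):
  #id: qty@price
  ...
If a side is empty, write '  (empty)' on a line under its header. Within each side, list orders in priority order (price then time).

After op 1 [order #1] limit_buy(price=96, qty=5): fills=none; bids=[#1:5@96] asks=[-]
After op 2 cancel(order #1): fills=none; bids=[-] asks=[-]
After op 3 cancel(order #1): fills=none; bids=[-] asks=[-]
After op 4 [order #2] limit_buy(price=102, qty=7): fills=none; bids=[#2:7@102] asks=[-]
After op 5 [order #3] limit_sell(price=102, qty=10): fills=#2x#3:7@102; bids=[-] asks=[#3:3@102]
After op 6 [order #4] market_buy(qty=8): fills=#4x#3:3@102; bids=[-] asks=[-]
After op 7 [order #5] limit_buy(price=98, qty=6): fills=none; bids=[#5:6@98] asks=[-]

Answer: BIDS (highest first):
  #5: 6@98
ASKS (lowest first):
  (empty)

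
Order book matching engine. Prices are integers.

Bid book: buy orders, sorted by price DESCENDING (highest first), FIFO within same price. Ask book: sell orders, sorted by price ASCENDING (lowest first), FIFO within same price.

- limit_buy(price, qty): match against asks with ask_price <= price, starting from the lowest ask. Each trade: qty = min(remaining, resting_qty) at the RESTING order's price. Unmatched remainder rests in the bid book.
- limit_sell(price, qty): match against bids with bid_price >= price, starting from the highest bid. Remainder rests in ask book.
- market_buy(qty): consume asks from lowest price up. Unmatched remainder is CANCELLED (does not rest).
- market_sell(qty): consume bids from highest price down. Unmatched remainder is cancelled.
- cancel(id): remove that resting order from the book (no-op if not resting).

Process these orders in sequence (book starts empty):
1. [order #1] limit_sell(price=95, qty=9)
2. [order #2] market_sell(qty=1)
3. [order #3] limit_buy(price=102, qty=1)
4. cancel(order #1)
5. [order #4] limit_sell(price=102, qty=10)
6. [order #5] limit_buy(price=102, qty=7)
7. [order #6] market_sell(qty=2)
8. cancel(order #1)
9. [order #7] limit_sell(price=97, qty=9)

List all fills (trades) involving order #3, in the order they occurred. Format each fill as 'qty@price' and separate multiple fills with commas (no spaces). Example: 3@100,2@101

After op 1 [order #1] limit_sell(price=95, qty=9): fills=none; bids=[-] asks=[#1:9@95]
After op 2 [order #2] market_sell(qty=1): fills=none; bids=[-] asks=[#1:9@95]
After op 3 [order #3] limit_buy(price=102, qty=1): fills=#3x#1:1@95; bids=[-] asks=[#1:8@95]
After op 4 cancel(order #1): fills=none; bids=[-] asks=[-]
After op 5 [order #4] limit_sell(price=102, qty=10): fills=none; bids=[-] asks=[#4:10@102]
After op 6 [order #5] limit_buy(price=102, qty=7): fills=#5x#4:7@102; bids=[-] asks=[#4:3@102]
After op 7 [order #6] market_sell(qty=2): fills=none; bids=[-] asks=[#4:3@102]
After op 8 cancel(order #1): fills=none; bids=[-] asks=[#4:3@102]
After op 9 [order #7] limit_sell(price=97, qty=9): fills=none; bids=[-] asks=[#7:9@97 #4:3@102]

Answer: 1@95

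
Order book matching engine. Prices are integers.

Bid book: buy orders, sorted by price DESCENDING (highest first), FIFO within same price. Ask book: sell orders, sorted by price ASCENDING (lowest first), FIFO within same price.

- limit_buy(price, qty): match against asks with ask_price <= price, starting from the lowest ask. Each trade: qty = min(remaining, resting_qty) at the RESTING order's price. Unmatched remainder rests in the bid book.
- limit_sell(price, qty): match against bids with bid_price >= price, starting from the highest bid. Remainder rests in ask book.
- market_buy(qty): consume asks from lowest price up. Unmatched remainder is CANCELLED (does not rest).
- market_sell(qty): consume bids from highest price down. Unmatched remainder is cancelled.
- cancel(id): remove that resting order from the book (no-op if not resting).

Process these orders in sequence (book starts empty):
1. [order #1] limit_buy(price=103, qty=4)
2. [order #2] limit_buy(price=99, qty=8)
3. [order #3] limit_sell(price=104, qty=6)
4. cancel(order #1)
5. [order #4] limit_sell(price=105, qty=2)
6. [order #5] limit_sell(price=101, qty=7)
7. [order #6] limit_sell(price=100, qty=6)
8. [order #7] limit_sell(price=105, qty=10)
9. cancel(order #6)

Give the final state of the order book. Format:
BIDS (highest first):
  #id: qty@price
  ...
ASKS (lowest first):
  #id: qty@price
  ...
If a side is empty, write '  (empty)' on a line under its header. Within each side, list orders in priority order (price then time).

Answer: BIDS (highest first):
  #2: 8@99
ASKS (lowest first):
  #5: 7@101
  #3: 6@104
  #4: 2@105
  #7: 10@105

Derivation:
After op 1 [order #1] limit_buy(price=103, qty=4): fills=none; bids=[#1:4@103] asks=[-]
After op 2 [order #2] limit_buy(price=99, qty=8): fills=none; bids=[#1:4@103 #2:8@99] asks=[-]
After op 3 [order #3] limit_sell(price=104, qty=6): fills=none; bids=[#1:4@103 #2:8@99] asks=[#3:6@104]
After op 4 cancel(order #1): fills=none; bids=[#2:8@99] asks=[#3:6@104]
After op 5 [order #4] limit_sell(price=105, qty=2): fills=none; bids=[#2:8@99] asks=[#3:6@104 #4:2@105]
After op 6 [order #5] limit_sell(price=101, qty=7): fills=none; bids=[#2:8@99] asks=[#5:7@101 #3:6@104 #4:2@105]
After op 7 [order #6] limit_sell(price=100, qty=6): fills=none; bids=[#2:8@99] asks=[#6:6@100 #5:7@101 #3:6@104 #4:2@105]
After op 8 [order #7] limit_sell(price=105, qty=10): fills=none; bids=[#2:8@99] asks=[#6:6@100 #5:7@101 #3:6@104 #4:2@105 #7:10@105]
After op 9 cancel(order #6): fills=none; bids=[#2:8@99] asks=[#5:7@101 #3:6@104 #4:2@105 #7:10@105]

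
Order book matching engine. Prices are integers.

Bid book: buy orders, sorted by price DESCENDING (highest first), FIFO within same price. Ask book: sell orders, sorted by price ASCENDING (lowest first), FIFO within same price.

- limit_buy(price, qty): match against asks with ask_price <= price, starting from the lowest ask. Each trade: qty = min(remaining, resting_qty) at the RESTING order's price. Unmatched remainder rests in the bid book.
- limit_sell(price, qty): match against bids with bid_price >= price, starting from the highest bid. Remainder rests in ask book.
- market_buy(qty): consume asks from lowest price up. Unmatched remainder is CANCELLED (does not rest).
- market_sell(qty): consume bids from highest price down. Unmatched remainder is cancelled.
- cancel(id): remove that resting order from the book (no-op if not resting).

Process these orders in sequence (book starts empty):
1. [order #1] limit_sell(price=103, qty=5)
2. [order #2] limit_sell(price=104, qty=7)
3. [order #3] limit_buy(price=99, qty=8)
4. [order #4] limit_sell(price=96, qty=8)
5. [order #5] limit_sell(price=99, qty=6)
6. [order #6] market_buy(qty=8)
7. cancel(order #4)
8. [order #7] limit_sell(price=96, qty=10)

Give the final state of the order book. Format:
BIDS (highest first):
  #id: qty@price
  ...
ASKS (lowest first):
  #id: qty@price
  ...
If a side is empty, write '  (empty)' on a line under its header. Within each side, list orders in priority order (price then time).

Answer: BIDS (highest first):
  (empty)
ASKS (lowest first):
  #7: 10@96
  #1: 3@103
  #2: 7@104

Derivation:
After op 1 [order #1] limit_sell(price=103, qty=5): fills=none; bids=[-] asks=[#1:5@103]
After op 2 [order #2] limit_sell(price=104, qty=7): fills=none; bids=[-] asks=[#1:5@103 #2:7@104]
After op 3 [order #3] limit_buy(price=99, qty=8): fills=none; bids=[#3:8@99] asks=[#1:5@103 #2:7@104]
After op 4 [order #4] limit_sell(price=96, qty=8): fills=#3x#4:8@99; bids=[-] asks=[#1:5@103 #2:7@104]
After op 5 [order #5] limit_sell(price=99, qty=6): fills=none; bids=[-] asks=[#5:6@99 #1:5@103 #2:7@104]
After op 6 [order #6] market_buy(qty=8): fills=#6x#5:6@99 #6x#1:2@103; bids=[-] asks=[#1:3@103 #2:7@104]
After op 7 cancel(order #4): fills=none; bids=[-] asks=[#1:3@103 #2:7@104]
After op 8 [order #7] limit_sell(price=96, qty=10): fills=none; bids=[-] asks=[#7:10@96 #1:3@103 #2:7@104]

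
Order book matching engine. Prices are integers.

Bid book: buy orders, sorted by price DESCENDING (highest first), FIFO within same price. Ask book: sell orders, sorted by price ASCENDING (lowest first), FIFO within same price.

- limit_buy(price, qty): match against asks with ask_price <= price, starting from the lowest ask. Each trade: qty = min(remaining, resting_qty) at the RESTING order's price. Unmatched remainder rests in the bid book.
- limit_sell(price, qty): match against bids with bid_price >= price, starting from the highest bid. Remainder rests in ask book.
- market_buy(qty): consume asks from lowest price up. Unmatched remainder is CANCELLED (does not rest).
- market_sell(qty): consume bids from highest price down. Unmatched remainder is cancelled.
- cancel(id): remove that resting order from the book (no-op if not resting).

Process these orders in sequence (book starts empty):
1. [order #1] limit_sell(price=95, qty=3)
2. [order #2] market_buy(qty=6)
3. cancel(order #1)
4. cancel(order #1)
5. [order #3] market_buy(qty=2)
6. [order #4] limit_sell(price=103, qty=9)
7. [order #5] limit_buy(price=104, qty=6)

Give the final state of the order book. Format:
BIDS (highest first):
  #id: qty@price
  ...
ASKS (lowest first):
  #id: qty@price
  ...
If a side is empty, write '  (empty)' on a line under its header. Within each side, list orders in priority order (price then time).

After op 1 [order #1] limit_sell(price=95, qty=3): fills=none; bids=[-] asks=[#1:3@95]
After op 2 [order #2] market_buy(qty=6): fills=#2x#1:3@95; bids=[-] asks=[-]
After op 3 cancel(order #1): fills=none; bids=[-] asks=[-]
After op 4 cancel(order #1): fills=none; bids=[-] asks=[-]
After op 5 [order #3] market_buy(qty=2): fills=none; bids=[-] asks=[-]
After op 6 [order #4] limit_sell(price=103, qty=9): fills=none; bids=[-] asks=[#4:9@103]
After op 7 [order #5] limit_buy(price=104, qty=6): fills=#5x#4:6@103; bids=[-] asks=[#4:3@103]

Answer: BIDS (highest first):
  (empty)
ASKS (lowest first):
  #4: 3@103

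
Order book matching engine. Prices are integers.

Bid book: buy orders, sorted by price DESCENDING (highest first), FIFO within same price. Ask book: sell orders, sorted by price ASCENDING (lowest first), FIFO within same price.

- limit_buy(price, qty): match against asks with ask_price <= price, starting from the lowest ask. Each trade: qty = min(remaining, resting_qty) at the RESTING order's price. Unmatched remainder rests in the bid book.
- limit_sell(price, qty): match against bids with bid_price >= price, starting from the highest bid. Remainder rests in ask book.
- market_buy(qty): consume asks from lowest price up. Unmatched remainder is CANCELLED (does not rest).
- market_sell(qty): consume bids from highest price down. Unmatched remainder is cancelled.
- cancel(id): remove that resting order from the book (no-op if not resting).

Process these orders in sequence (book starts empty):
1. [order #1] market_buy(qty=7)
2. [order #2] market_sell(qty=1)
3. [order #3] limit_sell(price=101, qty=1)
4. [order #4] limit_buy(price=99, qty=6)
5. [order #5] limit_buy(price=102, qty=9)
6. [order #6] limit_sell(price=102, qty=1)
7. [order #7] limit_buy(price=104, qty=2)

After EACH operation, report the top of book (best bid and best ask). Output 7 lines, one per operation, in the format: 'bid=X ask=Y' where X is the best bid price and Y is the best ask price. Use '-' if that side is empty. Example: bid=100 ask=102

Answer: bid=- ask=-
bid=- ask=-
bid=- ask=101
bid=99 ask=101
bid=102 ask=-
bid=102 ask=-
bid=104 ask=-

Derivation:
After op 1 [order #1] market_buy(qty=7): fills=none; bids=[-] asks=[-]
After op 2 [order #2] market_sell(qty=1): fills=none; bids=[-] asks=[-]
After op 3 [order #3] limit_sell(price=101, qty=1): fills=none; bids=[-] asks=[#3:1@101]
After op 4 [order #4] limit_buy(price=99, qty=6): fills=none; bids=[#4:6@99] asks=[#3:1@101]
After op 5 [order #5] limit_buy(price=102, qty=9): fills=#5x#3:1@101; bids=[#5:8@102 #4:6@99] asks=[-]
After op 6 [order #6] limit_sell(price=102, qty=1): fills=#5x#6:1@102; bids=[#5:7@102 #4:6@99] asks=[-]
After op 7 [order #7] limit_buy(price=104, qty=2): fills=none; bids=[#7:2@104 #5:7@102 #4:6@99] asks=[-]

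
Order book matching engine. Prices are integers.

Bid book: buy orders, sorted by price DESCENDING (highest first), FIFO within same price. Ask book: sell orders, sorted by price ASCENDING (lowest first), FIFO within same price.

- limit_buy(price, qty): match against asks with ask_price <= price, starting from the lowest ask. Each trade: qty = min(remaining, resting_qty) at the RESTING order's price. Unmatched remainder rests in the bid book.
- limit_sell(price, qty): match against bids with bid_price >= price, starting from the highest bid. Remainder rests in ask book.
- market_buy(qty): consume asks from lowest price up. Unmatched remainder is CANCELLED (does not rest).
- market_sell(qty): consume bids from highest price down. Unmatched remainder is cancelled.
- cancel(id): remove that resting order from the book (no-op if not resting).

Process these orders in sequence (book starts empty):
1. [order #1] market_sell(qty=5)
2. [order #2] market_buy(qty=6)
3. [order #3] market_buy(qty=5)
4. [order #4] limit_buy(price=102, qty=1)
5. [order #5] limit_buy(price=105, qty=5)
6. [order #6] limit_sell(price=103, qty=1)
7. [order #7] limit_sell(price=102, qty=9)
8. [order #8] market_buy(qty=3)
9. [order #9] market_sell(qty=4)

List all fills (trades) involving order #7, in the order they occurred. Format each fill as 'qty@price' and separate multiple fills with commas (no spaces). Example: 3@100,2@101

After op 1 [order #1] market_sell(qty=5): fills=none; bids=[-] asks=[-]
After op 2 [order #2] market_buy(qty=6): fills=none; bids=[-] asks=[-]
After op 3 [order #3] market_buy(qty=5): fills=none; bids=[-] asks=[-]
After op 4 [order #4] limit_buy(price=102, qty=1): fills=none; bids=[#4:1@102] asks=[-]
After op 5 [order #5] limit_buy(price=105, qty=5): fills=none; bids=[#5:5@105 #4:1@102] asks=[-]
After op 6 [order #6] limit_sell(price=103, qty=1): fills=#5x#6:1@105; bids=[#5:4@105 #4:1@102] asks=[-]
After op 7 [order #7] limit_sell(price=102, qty=9): fills=#5x#7:4@105 #4x#7:1@102; bids=[-] asks=[#7:4@102]
After op 8 [order #8] market_buy(qty=3): fills=#8x#7:3@102; bids=[-] asks=[#7:1@102]
After op 9 [order #9] market_sell(qty=4): fills=none; bids=[-] asks=[#7:1@102]

Answer: 4@105,1@102,3@102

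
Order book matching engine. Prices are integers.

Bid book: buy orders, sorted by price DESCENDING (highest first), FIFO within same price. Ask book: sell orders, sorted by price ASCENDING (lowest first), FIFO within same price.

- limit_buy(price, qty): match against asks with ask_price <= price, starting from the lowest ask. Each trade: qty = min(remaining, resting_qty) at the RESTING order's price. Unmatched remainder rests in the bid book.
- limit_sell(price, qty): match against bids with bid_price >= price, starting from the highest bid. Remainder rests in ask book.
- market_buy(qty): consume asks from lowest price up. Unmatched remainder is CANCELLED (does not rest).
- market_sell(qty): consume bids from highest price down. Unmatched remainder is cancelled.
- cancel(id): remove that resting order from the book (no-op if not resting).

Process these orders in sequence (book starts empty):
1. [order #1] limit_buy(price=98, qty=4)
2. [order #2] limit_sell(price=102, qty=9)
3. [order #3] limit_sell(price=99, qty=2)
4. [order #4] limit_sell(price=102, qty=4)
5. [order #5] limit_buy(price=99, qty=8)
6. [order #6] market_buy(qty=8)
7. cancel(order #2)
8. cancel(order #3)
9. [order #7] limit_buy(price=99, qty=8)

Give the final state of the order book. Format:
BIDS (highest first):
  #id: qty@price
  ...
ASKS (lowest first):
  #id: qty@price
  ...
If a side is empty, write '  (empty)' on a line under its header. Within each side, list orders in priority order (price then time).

After op 1 [order #1] limit_buy(price=98, qty=4): fills=none; bids=[#1:4@98] asks=[-]
After op 2 [order #2] limit_sell(price=102, qty=9): fills=none; bids=[#1:4@98] asks=[#2:9@102]
After op 3 [order #3] limit_sell(price=99, qty=2): fills=none; bids=[#1:4@98] asks=[#3:2@99 #2:9@102]
After op 4 [order #4] limit_sell(price=102, qty=4): fills=none; bids=[#1:4@98] asks=[#3:2@99 #2:9@102 #4:4@102]
After op 5 [order #5] limit_buy(price=99, qty=8): fills=#5x#3:2@99; bids=[#5:6@99 #1:4@98] asks=[#2:9@102 #4:4@102]
After op 6 [order #6] market_buy(qty=8): fills=#6x#2:8@102; bids=[#5:6@99 #1:4@98] asks=[#2:1@102 #4:4@102]
After op 7 cancel(order #2): fills=none; bids=[#5:6@99 #1:4@98] asks=[#4:4@102]
After op 8 cancel(order #3): fills=none; bids=[#5:6@99 #1:4@98] asks=[#4:4@102]
After op 9 [order #7] limit_buy(price=99, qty=8): fills=none; bids=[#5:6@99 #7:8@99 #1:4@98] asks=[#4:4@102]

Answer: BIDS (highest first):
  #5: 6@99
  #7: 8@99
  #1: 4@98
ASKS (lowest first):
  #4: 4@102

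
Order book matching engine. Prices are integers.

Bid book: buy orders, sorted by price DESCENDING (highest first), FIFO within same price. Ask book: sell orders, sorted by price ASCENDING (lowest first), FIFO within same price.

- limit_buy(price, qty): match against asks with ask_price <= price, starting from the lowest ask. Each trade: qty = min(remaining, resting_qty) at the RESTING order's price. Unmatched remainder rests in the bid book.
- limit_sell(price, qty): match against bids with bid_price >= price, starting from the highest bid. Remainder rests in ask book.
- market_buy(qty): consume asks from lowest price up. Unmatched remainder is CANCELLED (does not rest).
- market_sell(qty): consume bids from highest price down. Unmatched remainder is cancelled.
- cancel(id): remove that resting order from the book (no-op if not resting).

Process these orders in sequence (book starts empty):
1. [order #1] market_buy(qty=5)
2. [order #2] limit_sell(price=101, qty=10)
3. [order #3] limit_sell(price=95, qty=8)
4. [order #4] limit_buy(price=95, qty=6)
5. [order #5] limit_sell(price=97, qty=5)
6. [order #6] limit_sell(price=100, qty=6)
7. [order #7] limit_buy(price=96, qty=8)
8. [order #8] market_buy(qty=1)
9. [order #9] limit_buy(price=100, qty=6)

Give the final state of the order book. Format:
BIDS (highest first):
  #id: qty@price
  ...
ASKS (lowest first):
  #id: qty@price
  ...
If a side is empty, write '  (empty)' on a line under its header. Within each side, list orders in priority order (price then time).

Answer: BIDS (highest first):
  #7: 6@96
ASKS (lowest first):
  #6: 4@100
  #2: 10@101

Derivation:
After op 1 [order #1] market_buy(qty=5): fills=none; bids=[-] asks=[-]
After op 2 [order #2] limit_sell(price=101, qty=10): fills=none; bids=[-] asks=[#2:10@101]
After op 3 [order #3] limit_sell(price=95, qty=8): fills=none; bids=[-] asks=[#3:8@95 #2:10@101]
After op 4 [order #4] limit_buy(price=95, qty=6): fills=#4x#3:6@95; bids=[-] asks=[#3:2@95 #2:10@101]
After op 5 [order #5] limit_sell(price=97, qty=5): fills=none; bids=[-] asks=[#3:2@95 #5:5@97 #2:10@101]
After op 6 [order #6] limit_sell(price=100, qty=6): fills=none; bids=[-] asks=[#3:2@95 #5:5@97 #6:6@100 #2:10@101]
After op 7 [order #7] limit_buy(price=96, qty=8): fills=#7x#3:2@95; bids=[#7:6@96] asks=[#5:5@97 #6:6@100 #2:10@101]
After op 8 [order #8] market_buy(qty=1): fills=#8x#5:1@97; bids=[#7:6@96] asks=[#5:4@97 #6:6@100 #2:10@101]
After op 9 [order #9] limit_buy(price=100, qty=6): fills=#9x#5:4@97 #9x#6:2@100; bids=[#7:6@96] asks=[#6:4@100 #2:10@101]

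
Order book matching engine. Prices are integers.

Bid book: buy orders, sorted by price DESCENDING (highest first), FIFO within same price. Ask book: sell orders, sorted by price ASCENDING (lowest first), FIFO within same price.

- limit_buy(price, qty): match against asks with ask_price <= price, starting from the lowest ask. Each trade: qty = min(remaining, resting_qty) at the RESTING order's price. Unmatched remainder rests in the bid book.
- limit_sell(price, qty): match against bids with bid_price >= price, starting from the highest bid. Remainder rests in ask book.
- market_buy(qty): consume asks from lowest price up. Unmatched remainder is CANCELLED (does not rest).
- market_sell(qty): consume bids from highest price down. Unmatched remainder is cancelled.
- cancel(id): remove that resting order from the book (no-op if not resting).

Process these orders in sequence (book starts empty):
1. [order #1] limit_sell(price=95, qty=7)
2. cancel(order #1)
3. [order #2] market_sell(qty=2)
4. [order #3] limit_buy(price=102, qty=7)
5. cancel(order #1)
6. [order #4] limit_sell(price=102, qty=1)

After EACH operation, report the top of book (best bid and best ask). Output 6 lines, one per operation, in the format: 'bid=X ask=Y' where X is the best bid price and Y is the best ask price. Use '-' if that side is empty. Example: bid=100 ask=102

After op 1 [order #1] limit_sell(price=95, qty=7): fills=none; bids=[-] asks=[#1:7@95]
After op 2 cancel(order #1): fills=none; bids=[-] asks=[-]
After op 3 [order #2] market_sell(qty=2): fills=none; bids=[-] asks=[-]
After op 4 [order #3] limit_buy(price=102, qty=7): fills=none; bids=[#3:7@102] asks=[-]
After op 5 cancel(order #1): fills=none; bids=[#3:7@102] asks=[-]
After op 6 [order #4] limit_sell(price=102, qty=1): fills=#3x#4:1@102; bids=[#3:6@102] asks=[-]

Answer: bid=- ask=95
bid=- ask=-
bid=- ask=-
bid=102 ask=-
bid=102 ask=-
bid=102 ask=-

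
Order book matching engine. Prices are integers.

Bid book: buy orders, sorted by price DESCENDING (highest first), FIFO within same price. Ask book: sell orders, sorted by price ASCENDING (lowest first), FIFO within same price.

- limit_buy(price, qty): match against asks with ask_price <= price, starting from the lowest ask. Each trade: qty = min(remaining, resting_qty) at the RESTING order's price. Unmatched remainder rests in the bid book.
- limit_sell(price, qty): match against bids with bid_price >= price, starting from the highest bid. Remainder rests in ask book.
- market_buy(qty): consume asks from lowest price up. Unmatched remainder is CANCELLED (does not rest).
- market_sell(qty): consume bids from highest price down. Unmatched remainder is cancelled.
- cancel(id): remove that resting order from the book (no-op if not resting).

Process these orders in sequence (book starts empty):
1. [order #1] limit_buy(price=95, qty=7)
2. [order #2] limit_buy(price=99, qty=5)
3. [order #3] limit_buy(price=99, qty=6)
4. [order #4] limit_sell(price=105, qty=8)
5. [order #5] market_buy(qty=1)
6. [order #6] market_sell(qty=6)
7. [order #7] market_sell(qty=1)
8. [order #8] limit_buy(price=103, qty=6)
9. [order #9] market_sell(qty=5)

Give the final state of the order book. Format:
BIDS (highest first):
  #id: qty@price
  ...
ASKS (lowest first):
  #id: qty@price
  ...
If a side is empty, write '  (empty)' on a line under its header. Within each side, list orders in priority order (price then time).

After op 1 [order #1] limit_buy(price=95, qty=7): fills=none; bids=[#1:7@95] asks=[-]
After op 2 [order #2] limit_buy(price=99, qty=5): fills=none; bids=[#2:5@99 #1:7@95] asks=[-]
After op 3 [order #3] limit_buy(price=99, qty=6): fills=none; bids=[#2:5@99 #3:6@99 #1:7@95] asks=[-]
After op 4 [order #4] limit_sell(price=105, qty=8): fills=none; bids=[#2:5@99 #3:6@99 #1:7@95] asks=[#4:8@105]
After op 5 [order #5] market_buy(qty=1): fills=#5x#4:1@105; bids=[#2:5@99 #3:6@99 #1:7@95] asks=[#4:7@105]
After op 6 [order #6] market_sell(qty=6): fills=#2x#6:5@99 #3x#6:1@99; bids=[#3:5@99 #1:7@95] asks=[#4:7@105]
After op 7 [order #7] market_sell(qty=1): fills=#3x#7:1@99; bids=[#3:4@99 #1:7@95] asks=[#4:7@105]
After op 8 [order #8] limit_buy(price=103, qty=6): fills=none; bids=[#8:6@103 #3:4@99 #1:7@95] asks=[#4:7@105]
After op 9 [order #9] market_sell(qty=5): fills=#8x#9:5@103; bids=[#8:1@103 #3:4@99 #1:7@95] asks=[#4:7@105]

Answer: BIDS (highest first):
  #8: 1@103
  #3: 4@99
  #1: 7@95
ASKS (lowest first):
  #4: 7@105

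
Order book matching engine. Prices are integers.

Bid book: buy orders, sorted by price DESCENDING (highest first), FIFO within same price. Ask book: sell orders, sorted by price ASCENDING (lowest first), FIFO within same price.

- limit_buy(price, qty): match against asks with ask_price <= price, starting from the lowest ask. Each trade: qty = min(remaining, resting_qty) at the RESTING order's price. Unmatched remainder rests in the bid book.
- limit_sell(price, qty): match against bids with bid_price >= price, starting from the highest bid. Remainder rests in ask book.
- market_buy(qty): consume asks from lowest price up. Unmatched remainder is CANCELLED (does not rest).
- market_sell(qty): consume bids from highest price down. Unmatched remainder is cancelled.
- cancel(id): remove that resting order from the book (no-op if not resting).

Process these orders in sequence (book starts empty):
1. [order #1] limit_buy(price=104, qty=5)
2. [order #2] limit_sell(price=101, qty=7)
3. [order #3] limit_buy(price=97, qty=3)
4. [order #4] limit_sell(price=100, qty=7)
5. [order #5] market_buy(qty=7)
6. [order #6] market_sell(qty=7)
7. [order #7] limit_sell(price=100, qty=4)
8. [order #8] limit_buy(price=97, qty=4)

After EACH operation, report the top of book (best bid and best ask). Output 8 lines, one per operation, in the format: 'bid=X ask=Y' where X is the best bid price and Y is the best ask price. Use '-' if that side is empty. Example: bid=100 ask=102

Answer: bid=104 ask=-
bid=- ask=101
bid=97 ask=101
bid=97 ask=100
bid=97 ask=101
bid=- ask=101
bid=- ask=100
bid=97 ask=100

Derivation:
After op 1 [order #1] limit_buy(price=104, qty=5): fills=none; bids=[#1:5@104] asks=[-]
After op 2 [order #2] limit_sell(price=101, qty=7): fills=#1x#2:5@104; bids=[-] asks=[#2:2@101]
After op 3 [order #3] limit_buy(price=97, qty=3): fills=none; bids=[#3:3@97] asks=[#2:2@101]
After op 4 [order #4] limit_sell(price=100, qty=7): fills=none; bids=[#3:3@97] asks=[#4:7@100 #2:2@101]
After op 5 [order #5] market_buy(qty=7): fills=#5x#4:7@100; bids=[#3:3@97] asks=[#2:2@101]
After op 6 [order #6] market_sell(qty=7): fills=#3x#6:3@97; bids=[-] asks=[#2:2@101]
After op 7 [order #7] limit_sell(price=100, qty=4): fills=none; bids=[-] asks=[#7:4@100 #2:2@101]
After op 8 [order #8] limit_buy(price=97, qty=4): fills=none; bids=[#8:4@97] asks=[#7:4@100 #2:2@101]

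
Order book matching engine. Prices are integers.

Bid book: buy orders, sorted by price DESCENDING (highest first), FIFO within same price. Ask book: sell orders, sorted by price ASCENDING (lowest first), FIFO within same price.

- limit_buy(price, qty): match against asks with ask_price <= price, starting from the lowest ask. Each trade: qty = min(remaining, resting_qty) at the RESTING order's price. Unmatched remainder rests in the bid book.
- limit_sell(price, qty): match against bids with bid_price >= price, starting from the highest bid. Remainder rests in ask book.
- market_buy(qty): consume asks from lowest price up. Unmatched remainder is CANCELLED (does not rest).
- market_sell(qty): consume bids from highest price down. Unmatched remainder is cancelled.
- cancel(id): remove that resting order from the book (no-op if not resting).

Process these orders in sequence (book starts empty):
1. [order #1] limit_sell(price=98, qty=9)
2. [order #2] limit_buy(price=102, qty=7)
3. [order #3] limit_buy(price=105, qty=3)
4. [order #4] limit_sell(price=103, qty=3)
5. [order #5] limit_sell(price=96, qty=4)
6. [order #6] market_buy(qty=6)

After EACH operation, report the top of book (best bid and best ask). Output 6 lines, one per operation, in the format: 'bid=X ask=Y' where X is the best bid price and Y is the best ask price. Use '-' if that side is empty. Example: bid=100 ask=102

After op 1 [order #1] limit_sell(price=98, qty=9): fills=none; bids=[-] asks=[#1:9@98]
After op 2 [order #2] limit_buy(price=102, qty=7): fills=#2x#1:7@98; bids=[-] asks=[#1:2@98]
After op 3 [order #3] limit_buy(price=105, qty=3): fills=#3x#1:2@98; bids=[#3:1@105] asks=[-]
After op 4 [order #4] limit_sell(price=103, qty=3): fills=#3x#4:1@105; bids=[-] asks=[#4:2@103]
After op 5 [order #5] limit_sell(price=96, qty=4): fills=none; bids=[-] asks=[#5:4@96 #4:2@103]
After op 6 [order #6] market_buy(qty=6): fills=#6x#5:4@96 #6x#4:2@103; bids=[-] asks=[-]

Answer: bid=- ask=98
bid=- ask=98
bid=105 ask=-
bid=- ask=103
bid=- ask=96
bid=- ask=-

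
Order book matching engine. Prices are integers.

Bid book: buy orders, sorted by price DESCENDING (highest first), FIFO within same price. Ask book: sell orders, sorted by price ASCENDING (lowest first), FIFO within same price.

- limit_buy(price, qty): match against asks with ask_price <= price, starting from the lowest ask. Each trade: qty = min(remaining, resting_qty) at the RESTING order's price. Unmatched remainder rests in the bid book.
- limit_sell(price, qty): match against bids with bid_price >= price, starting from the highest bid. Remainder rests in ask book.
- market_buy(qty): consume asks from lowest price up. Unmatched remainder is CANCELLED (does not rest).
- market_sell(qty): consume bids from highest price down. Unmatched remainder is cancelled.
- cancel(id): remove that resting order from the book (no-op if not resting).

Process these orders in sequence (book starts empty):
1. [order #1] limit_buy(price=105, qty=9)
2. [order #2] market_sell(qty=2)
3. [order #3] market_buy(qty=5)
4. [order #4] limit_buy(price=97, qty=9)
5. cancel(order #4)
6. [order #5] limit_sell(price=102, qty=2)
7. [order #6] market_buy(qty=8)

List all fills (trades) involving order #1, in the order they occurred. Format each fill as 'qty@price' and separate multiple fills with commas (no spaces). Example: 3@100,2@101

Answer: 2@105,2@105

Derivation:
After op 1 [order #1] limit_buy(price=105, qty=9): fills=none; bids=[#1:9@105] asks=[-]
After op 2 [order #2] market_sell(qty=2): fills=#1x#2:2@105; bids=[#1:7@105] asks=[-]
After op 3 [order #3] market_buy(qty=5): fills=none; bids=[#1:7@105] asks=[-]
After op 4 [order #4] limit_buy(price=97, qty=9): fills=none; bids=[#1:7@105 #4:9@97] asks=[-]
After op 5 cancel(order #4): fills=none; bids=[#1:7@105] asks=[-]
After op 6 [order #5] limit_sell(price=102, qty=2): fills=#1x#5:2@105; bids=[#1:5@105] asks=[-]
After op 7 [order #6] market_buy(qty=8): fills=none; bids=[#1:5@105] asks=[-]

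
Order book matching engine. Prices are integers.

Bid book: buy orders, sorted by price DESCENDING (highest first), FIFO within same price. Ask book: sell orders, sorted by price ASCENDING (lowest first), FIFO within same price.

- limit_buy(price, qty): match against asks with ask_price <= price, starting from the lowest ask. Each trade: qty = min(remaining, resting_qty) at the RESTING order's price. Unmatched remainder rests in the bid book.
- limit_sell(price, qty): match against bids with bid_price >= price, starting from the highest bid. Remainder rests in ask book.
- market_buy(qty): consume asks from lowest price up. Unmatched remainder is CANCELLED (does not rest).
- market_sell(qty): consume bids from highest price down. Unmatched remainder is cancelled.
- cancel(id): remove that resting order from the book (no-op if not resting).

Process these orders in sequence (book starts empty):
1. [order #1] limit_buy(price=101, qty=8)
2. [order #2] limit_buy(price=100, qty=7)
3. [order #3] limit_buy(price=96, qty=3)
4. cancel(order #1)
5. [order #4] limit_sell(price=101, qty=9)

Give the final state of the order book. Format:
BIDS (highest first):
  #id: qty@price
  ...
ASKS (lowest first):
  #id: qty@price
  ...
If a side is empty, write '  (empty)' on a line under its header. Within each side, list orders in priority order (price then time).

After op 1 [order #1] limit_buy(price=101, qty=8): fills=none; bids=[#1:8@101] asks=[-]
After op 2 [order #2] limit_buy(price=100, qty=7): fills=none; bids=[#1:8@101 #2:7@100] asks=[-]
After op 3 [order #3] limit_buy(price=96, qty=3): fills=none; bids=[#1:8@101 #2:7@100 #3:3@96] asks=[-]
After op 4 cancel(order #1): fills=none; bids=[#2:7@100 #3:3@96] asks=[-]
After op 5 [order #4] limit_sell(price=101, qty=9): fills=none; bids=[#2:7@100 #3:3@96] asks=[#4:9@101]

Answer: BIDS (highest first):
  #2: 7@100
  #3: 3@96
ASKS (lowest first):
  #4: 9@101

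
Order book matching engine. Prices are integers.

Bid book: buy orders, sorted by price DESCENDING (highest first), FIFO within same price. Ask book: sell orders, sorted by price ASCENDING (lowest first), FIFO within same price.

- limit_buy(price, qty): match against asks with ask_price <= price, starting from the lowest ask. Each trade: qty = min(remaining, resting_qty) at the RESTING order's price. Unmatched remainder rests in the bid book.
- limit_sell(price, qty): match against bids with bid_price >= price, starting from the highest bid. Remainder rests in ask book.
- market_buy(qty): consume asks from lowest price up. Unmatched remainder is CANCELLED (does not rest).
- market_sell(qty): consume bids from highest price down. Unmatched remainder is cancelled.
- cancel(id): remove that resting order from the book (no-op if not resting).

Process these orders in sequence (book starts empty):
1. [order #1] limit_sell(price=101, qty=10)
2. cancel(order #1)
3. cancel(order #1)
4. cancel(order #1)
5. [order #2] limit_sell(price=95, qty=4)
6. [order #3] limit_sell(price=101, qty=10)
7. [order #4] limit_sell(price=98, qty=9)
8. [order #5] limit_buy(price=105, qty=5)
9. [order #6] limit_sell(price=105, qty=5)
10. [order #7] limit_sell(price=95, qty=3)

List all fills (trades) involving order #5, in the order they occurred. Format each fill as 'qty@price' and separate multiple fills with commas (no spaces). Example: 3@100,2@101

Answer: 4@95,1@98

Derivation:
After op 1 [order #1] limit_sell(price=101, qty=10): fills=none; bids=[-] asks=[#1:10@101]
After op 2 cancel(order #1): fills=none; bids=[-] asks=[-]
After op 3 cancel(order #1): fills=none; bids=[-] asks=[-]
After op 4 cancel(order #1): fills=none; bids=[-] asks=[-]
After op 5 [order #2] limit_sell(price=95, qty=4): fills=none; bids=[-] asks=[#2:4@95]
After op 6 [order #3] limit_sell(price=101, qty=10): fills=none; bids=[-] asks=[#2:4@95 #3:10@101]
After op 7 [order #4] limit_sell(price=98, qty=9): fills=none; bids=[-] asks=[#2:4@95 #4:9@98 #3:10@101]
After op 8 [order #5] limit_buy(price=105, qty=5): fills=#5x#2:4@95 #5x#4:1@98; bids=[-] asks=[#4:8@98 #3:10@101]
After op 9 [order #6] limit_sell(price=105, qty=5): fills=none; bids=[-] asks=[#4:8@98 #3:10@101 #6:5@105]
After op 10 [order #7] limit_sell(price=95, qty=3): fills=none; bids=[-] asks=[#7:3@95 #4:8@98 #3:10@101 #6:5@105]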